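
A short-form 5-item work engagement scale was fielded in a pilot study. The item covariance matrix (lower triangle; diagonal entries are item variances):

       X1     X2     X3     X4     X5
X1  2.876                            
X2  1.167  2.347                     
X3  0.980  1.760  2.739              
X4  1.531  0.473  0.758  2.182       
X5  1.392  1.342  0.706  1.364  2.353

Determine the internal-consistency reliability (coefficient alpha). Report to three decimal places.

Σσ²ᵢ = 2.876 + 2.347 + 2.739 + 2.182 + 2.353 = 12.497
Sum of the distinct covariances = 11.473
Var(T) = 12.497 + 2 × 11.473 = 35.443
α = (k/(k−1))·(1 − Σσ²ᵢ/Var(T)) = (5/4)·(1 − 12.497/35.443) = 0.809

α = 0.809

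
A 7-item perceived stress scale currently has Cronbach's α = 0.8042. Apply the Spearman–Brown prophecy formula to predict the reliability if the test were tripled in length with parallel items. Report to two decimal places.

Length factor m = 3
α' = m·α / (1 + (m−1)·α)
   = 3 × 0.8042 / (1 + (3 − 1) × 0.8042)
   = 2.4126 / 2.6084 = 0.92

predicted reliability = 0.92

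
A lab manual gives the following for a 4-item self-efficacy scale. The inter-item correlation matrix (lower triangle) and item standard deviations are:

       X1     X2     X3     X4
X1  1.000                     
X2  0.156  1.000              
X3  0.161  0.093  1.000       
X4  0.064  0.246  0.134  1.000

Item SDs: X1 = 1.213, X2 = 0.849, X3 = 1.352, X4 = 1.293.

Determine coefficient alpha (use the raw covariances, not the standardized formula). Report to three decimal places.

coefficient alpha = 0.380

Σσ²ᵢ = 1.213² + 0.849² + 1.352² + 1.293² = 5.6919
Covariances σ_ij = r_ij · s_i · s_j:
  σ(X1,X2) = 0.156 × 1.213 × 0.849 = 0.1607
  σ(X1,X3) = 0.161 × 1.213 × 1.352 = 0.2640
  σ(X1,X4) = 0.064 × 1.213 × 1.293 = 0.1004
  σ(X2,X3) = 0.093 × 0.849 × 1.352 = 0.1067
  σ(X2,X4) = 0.246 × 0.849 × 1.293 = 0.2700
  σ(X3,X4) = 0.134 × 1.352 × 1.293 = 0.2343
σ²_T = Σσ²ᵢ + 2·Σσ_ij = 5.6919 + 2 × 1.1361 = 7.9641
α = (4/3)·(1 − 5.6919/7.9641) = 0.380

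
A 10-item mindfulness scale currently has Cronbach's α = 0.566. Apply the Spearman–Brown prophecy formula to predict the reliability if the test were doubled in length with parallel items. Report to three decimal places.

predicted reliability = 0.723

Length factor m = 2
α' = m·α / (1 + (m−1)·α)
   = 2 × 0.566 / (1 + (2 − 1) × 0.566)
   = 1.1320 / 1.5660 = 0.723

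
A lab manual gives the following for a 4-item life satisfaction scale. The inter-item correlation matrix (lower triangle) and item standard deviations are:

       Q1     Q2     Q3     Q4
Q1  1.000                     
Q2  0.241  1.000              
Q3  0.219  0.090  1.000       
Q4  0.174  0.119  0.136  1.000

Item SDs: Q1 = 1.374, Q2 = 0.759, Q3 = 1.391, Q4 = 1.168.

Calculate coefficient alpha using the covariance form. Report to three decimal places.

α = 0.430

Σσ²ᵢ = 1.374² + 0.759² + 1.391² + 1.168² = 5.7631
Covariances σ_ij = r_ij · s_i · s_j:
  σ(Q1,Q2) = 0.241 × 1.374 × 0.759 = 0.2513
  σ(Q1,Q3) = 0.219 × 1.374 × 1.391 = 0.4186
  σ(Q1,Q4) = 0.174 × 1.374 × 1.168 = 0.2792
  σ(Q2,Q3) = 0.090 × 0.759 × 1.391 = 0.0950
  σ(Q2,Q4) = 0.119 × 0.759 × 1.168 = 0.1055
  σ(Q3,Q4) = 0.136 × 1.391 × 1.168 = 0.2210
σ²_T = Σσ²ᵢ + 2·Σσ_ij = 5.7631 + 2 × 1.3706 = 8.5043
α = (4/3)·(1 − 5.7631/8.5043) = 0.430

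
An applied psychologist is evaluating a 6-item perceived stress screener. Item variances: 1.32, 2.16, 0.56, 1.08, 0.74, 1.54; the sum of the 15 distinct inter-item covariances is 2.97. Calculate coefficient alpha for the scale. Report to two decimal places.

coefficient alpha = 0.53

ΣVar(i) = 1.32 + 2.16 + 0.56 + 1.08 + 0.74 + 1.54 = 7.40
Sum of distinct covariances = 2.97
σ²_total = ΣVar(i) + 2·Σcov = 7.40 + 2 × 2.97 = 13.34
α = (6/5)·(1 − 7.40/13.34) = 0.53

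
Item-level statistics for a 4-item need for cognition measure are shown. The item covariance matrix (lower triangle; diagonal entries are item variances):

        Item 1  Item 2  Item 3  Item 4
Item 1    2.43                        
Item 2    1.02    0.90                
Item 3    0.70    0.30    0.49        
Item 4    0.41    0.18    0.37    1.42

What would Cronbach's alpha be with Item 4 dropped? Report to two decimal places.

Cronbach's alpha = 0.77

Remaining items: Item 1, Item 2, Item 3 (k = 3).
Σσᵢ² = 2.43 + 0.90 + 0.49 = 3.82
σ²_T = 3.82 + 2 × 2.02 = 7.86
α (item deleted) = (3/2)·(1 − 3.82/7.86) = 0.77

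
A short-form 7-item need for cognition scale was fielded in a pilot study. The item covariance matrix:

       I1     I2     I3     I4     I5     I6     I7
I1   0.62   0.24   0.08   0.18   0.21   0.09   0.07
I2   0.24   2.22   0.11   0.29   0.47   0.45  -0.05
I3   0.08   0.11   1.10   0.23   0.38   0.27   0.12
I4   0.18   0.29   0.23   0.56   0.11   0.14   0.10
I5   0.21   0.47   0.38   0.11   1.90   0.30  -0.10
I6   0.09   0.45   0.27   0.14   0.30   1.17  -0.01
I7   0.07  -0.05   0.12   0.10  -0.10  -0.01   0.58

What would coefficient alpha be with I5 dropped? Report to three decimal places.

Remaining items: I1, I2, I3, I4, I6, I7 (k = 6).
ΣVar(i) = 0.62 + 2.22 + 1.10 + 0.56 + 1.17 + 0.58 = 6.25
σ²_T = 6.25 + 2 × 2.31 = 10.87
α (item deleted) = (6/5)·(1 − 6.25/10.87) = 0.510

coefficient alpha = 0.510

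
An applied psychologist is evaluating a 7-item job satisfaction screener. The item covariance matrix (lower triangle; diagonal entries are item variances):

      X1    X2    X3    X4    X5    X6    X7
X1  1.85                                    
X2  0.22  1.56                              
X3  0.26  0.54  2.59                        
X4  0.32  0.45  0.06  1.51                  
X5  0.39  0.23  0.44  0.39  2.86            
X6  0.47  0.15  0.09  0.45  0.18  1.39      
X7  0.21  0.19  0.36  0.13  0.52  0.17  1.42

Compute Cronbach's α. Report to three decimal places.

ΣVar(i) = 1.85 + 1.56 + 2.59 + 1.51 + 2.86 + 1.39 + 1.42 = 13.18
Σ_{i<j} σ_ij = 6.22
Var(T) = 13.18 + 2 × 6.22 = 25.62
α = (k/(k−1))·(1 − ΣVar(i)/Var(T)) = (7/6)·(1 − 13.18/25.62) = 0.566

Cronbach's α = 0.566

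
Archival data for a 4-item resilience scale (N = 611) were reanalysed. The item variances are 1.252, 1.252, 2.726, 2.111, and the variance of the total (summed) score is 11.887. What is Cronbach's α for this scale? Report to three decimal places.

ΣVar(i) = 1.252 + 1.252 + 2.726 + 2.111 = 7.341
α = (k/(k−1))·(1 − ΣVar(i)/σ²_total) = (4/3)·(1 − 7.341/11.887) = 0.510

α = 0.510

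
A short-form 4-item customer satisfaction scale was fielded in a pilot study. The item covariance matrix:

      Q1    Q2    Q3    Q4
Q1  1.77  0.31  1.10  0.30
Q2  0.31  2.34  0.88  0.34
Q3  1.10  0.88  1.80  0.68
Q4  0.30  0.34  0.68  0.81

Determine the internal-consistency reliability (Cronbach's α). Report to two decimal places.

α = 0.69

sum of item variances = 1.77 + 2.34 + 1.80 + 0.81 = 6.72
Sum of the distinct covariances = 3.61
Var(T) = 6.72 + 2 × 3.61 = 13.94
α = (k/(k−1))·(1 − sum of item variances/Var(T)) = (4/3)·(1 − 6.72/13.94) = 0.69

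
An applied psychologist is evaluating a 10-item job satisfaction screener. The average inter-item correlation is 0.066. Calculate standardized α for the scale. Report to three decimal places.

Standardized α = k·r̄ / (1 + (k−1)·r̄) = 10 × 0.066 / (1 + 9 × 0.066)
  = 0.6600 / 1.5940 = 0.414

standardized α = 0.414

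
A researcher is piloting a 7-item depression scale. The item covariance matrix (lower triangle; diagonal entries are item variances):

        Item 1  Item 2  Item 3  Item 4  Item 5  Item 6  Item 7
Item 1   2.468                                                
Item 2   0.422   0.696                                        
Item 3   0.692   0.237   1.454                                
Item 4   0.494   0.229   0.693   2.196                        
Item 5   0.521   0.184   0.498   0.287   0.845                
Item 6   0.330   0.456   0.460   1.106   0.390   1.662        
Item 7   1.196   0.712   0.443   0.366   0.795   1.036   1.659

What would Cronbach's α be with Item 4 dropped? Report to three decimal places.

Remaining items: Item 1, Item 2, Item 3, Item 5, Item 6, Item 7 (k = 6).
ΣVar(i) = 2.468 + 0.696 + 1.454 + 0.845 + 1.662 + 1.659 = 8.784
σ²_total = 8.784 + 2 × 8.372 = 25.528
α (item deleted) = (6/5)·(1 − 8.784/25.528) = 0.787

α = 0.787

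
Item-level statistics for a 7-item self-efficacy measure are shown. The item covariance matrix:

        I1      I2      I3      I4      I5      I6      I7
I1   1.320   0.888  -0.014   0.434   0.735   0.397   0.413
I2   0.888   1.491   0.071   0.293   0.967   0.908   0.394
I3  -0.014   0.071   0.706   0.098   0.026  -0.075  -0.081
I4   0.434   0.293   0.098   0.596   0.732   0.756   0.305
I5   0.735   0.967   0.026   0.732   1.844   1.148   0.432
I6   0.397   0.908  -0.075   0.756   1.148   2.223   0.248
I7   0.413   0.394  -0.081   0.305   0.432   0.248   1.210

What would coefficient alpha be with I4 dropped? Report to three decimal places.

α = 0.714

Remaining items: I1, I2, I3, I5, I6, I7 (k = 6).
sum of item variances = 1.320 + 1.491 + 0.706 + 1.844 + 2.223 + 1.210 = 8.794
total variance = 8.794 + 2 × 6.457 = 21.708
α (item deleted) = (6/5)·(1 − 8.794/21.708) = 0.714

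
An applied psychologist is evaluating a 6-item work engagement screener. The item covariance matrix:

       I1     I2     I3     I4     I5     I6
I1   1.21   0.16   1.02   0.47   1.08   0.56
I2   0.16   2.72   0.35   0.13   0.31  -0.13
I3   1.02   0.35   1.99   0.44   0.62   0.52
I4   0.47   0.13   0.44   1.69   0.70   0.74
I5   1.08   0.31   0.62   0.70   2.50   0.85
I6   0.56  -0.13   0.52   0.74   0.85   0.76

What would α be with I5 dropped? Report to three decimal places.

α = 0.631

Remaining items: I1, I2, I3, I4, I6 (k = 5).
Σσᵢ² = 1.21 + 2.72 + 1.99 + 1.69 + 0.76 = 8.37
total variance = 8.37 + 2 × 4.26 = 16.89
α (item deleted) = (5/4)·(1 − 8.37/16.89) = 0.631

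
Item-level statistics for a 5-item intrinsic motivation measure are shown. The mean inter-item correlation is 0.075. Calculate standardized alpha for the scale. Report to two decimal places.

standardized alpha = 0.29

Standardized α = k·r̄ / (1 + (k−1)·r̄) = 5 × 0.075 / (1 + 4 × 0.075)
  = 0.3750 / 1.3000 = 0.29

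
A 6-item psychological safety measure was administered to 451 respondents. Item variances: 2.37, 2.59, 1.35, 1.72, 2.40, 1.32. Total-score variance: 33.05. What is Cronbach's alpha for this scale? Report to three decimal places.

α = 0.773

Σσᵢ² = 2.37 + 2.59 + 1.35 + 1.72 + 2.40 + 1.32 = 11.75
α = (k/(k−1))·(1 − Σσᵢ²/Var(T)) = (6/5)·(1 − 11.75/33.05) = 0.773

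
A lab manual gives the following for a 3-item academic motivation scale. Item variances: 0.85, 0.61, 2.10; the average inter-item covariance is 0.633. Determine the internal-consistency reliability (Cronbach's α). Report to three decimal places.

Σσ²ᵢ = 0.85 + 0.61 + 2.10 = 3.56
Sum of the 3 distinct covariances = 3 × 0.633 = 1.899
σ²_total = Σσ²ᵢ + 2·Σcov = 3.56 + 2 × 1.899 = 7.358
α = (3/2)·(1 − 3.56/7.358) = 0.774

Cronbach's α = 0.774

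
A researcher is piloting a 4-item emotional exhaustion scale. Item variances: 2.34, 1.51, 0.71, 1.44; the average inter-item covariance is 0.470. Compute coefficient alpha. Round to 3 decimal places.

ΣVar(i) = 2.34 + 1.51 + 0.71 + 1.44 = 6.00
Sum of the 6 distinct covariances = 6 × 0.470 = 2.820
σ²_total = ΣVar(i) + 2·Σcov = 6.00 + 2 × 2.820 = 11.640
α = (4/3)·(1 − 6.00/11.640) = 0.646

coefficient alpha = 0.646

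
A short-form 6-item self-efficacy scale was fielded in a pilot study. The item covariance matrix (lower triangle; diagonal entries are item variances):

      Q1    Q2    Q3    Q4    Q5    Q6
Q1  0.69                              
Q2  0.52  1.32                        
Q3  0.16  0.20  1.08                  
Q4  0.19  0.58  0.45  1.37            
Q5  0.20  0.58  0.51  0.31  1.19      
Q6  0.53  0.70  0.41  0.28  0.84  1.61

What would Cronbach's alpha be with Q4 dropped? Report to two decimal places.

Remaining items: Q1, Q2, Q3, Q5, Q6 (k = 5).
Σσ²ᵢ = 0.69 + 1.32 + 1.08 + 1.19 + 1.61 = 5.89
total variance = 5.89 + 2 × 4.65 = 15.19
α (item deleted) = (5/4)·(1 − 5.89/15.19) = 0.77

Cronbach's alpha = 0.77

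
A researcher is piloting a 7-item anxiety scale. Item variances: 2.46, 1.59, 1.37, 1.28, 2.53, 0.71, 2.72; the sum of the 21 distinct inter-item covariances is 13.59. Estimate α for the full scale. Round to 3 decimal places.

ΣVar(i) = 2.46 + 1.59 + 1.37 + 1.28 + 2.53 + 0.71 + 2.72 = 12.66
Sum of distinct covariances = 13.59
Var(T) = ΣVar(i) + 2·Σcov = 12.66 + 2 × 13.59 = 39.84
α = (7/6)·(1 − 12.66/39.84) = 0.796

α = 0.796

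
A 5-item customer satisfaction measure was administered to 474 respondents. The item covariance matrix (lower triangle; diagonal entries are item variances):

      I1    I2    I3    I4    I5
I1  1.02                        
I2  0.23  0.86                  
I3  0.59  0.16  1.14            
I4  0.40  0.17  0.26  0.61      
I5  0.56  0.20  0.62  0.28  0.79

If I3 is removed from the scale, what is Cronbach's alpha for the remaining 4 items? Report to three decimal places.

Remaining items: I1, I2, I4, I5 (k = 4).
ΣVar(i) = 1.02 + 0.86 + 0.61 + 0.79 = 3.28
σ²_total = 3.28 + 2 × 1.84 = 6.96
α (item deleted) = (4/3)·(1 − 3.28/6.96) = 0.705

Cronbach's alpha = 0.705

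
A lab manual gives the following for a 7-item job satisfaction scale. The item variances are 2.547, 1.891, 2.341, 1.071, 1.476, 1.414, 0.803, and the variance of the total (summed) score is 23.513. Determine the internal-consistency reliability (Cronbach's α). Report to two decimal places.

Cronbach's α = 0.59

ΣVar(i) = 2.547 + 1.891 + 2.341 + 1.071 + 1.476 + 1.414 + 0.803 = 11.543
α = (k/(k−1))·(1 − ΣVar(i)/σ²_T) = (7/6)·(1 − 11.543/23.513) = 0.59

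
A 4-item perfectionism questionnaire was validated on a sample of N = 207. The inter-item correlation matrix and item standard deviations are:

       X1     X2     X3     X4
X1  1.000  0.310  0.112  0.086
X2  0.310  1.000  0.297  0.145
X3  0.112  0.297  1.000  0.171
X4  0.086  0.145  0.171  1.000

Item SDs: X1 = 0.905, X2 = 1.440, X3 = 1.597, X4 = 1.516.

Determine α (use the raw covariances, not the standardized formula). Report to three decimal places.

Σσ²ᵢ = 0.905² + 1.440² + 1.597² + 1.516² = 7.7413
Covariances σ_ij = r_ij · s_i · s_j:
  σ(X1,X2) = 0.310 × 0.905 × 1.440 = 0.4040
  σ(X1,X3) = 0.112 × 0.905 × 1.597 = 0.1619
  σ(X1,X4) = 0.086 × 0.905 × 1.516 = 0.1180
  σ(X2,X3) = 0.297 × 1.440 × 1.597 = 0.6830
  σ(X2,X4) = 0.145 × 1.440 × 1.516 = 0.3165
  σ(X3,X4) = 0.171 × 1.597 × 1.516 = 0.4140
σ²_T = Σσ²ᵢ + 2·Σσ_ij = 7.7413 + 2 × 2.0974 = 11.9361
α = (4/3)·(1 − 7.7413/11.9361) = 0.469

α = 0.469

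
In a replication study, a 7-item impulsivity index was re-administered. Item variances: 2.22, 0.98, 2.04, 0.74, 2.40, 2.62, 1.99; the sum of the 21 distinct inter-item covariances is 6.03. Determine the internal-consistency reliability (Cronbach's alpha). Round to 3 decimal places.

ΣVar(i) = 2.22 + 0.98 + 2.04 + 0.74 + 2.40 + 2.62 + 1.99 = 12.99
Sum of distinct covariances = 6.03
total variance = ΣVar(i) + 2·Σcov = 12.99 + 2 × 6.03 = 25.05
α = (7/6)·(1 − 12.99/25.05) = 0.562

α = 0.562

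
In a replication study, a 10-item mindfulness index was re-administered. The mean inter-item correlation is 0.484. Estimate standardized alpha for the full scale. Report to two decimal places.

standardized alpha = 0.90

Standardized α = k·r̄ / (1 + (k−1)·r̄) = 10 × 0.484 / (1 + 9 × 0.484)
  = 4.8400 / 5.3560 = 0.90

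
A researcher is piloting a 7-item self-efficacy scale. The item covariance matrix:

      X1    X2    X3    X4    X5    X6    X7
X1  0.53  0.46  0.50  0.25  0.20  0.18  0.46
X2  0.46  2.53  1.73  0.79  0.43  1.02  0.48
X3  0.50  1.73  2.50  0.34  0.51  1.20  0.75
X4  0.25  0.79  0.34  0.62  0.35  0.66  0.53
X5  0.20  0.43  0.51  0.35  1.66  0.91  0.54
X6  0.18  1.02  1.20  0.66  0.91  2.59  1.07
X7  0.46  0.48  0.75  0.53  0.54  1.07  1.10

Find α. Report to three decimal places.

α = 0.815

Σσᵢ² = 0.53 + 2.53 + 2.50 + 0.62 + 1.66 + 2.59 + 1.10 = 11.53
Σ_{i<j} σ_ij = 13.36
Var(T) = 11.53 + 2 × 13.36 = 38.25
α = (k/(k−1))·(1 − Σσᵢ²/Var(T)) = (7/6)·(1 − 11.53/38.25) = 0.815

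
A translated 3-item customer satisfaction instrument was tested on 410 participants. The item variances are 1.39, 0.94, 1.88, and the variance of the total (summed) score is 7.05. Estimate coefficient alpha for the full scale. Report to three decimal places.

Σσ²ᵢ = 1.39 + 0.94 + 1.88 = 4.21
α = (k/(k−1))·(1 − Σσ²ᵢ/total variance) = (3/2)·(1 − 4.21/7.05) = 0.604

α = 0.604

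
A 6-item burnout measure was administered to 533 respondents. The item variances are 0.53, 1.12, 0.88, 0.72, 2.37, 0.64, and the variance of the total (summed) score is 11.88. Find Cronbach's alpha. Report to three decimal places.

Σσᵢ² = 0.53 + 1.12 + 0.88 + 0.72 + 2.37 + 0.64 = 6.26
α = (k/(k−1))·(1 − Σσᵢ²/Var(T)) = (6/5)·(1 − 6.26/11.88) = 0.568

α = 0.568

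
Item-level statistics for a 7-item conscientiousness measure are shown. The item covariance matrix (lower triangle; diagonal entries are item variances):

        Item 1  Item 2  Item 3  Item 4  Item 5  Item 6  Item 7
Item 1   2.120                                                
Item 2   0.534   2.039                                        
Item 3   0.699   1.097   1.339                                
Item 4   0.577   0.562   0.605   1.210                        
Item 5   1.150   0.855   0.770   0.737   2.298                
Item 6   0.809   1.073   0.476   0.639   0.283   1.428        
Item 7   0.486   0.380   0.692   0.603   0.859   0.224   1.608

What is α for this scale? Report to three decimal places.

ΣVar(i) = 2.120 + 2.039 + 1.339 + 1.210 + 2.298 + 1.428 + 1.608 = 12.042
Sum of the distinct covariances = 14.110
σ²_total = 12.042 + 2 × 14.110 = 40.262
α = (k/(k−1))·(1 − ΣVar(i)/σ²_total) = (7/6)·(1 − 12.042/40.262) = 0.818

α = 0.818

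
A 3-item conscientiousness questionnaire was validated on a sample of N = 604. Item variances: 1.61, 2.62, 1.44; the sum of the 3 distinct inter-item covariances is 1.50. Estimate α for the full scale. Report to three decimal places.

α = 0.519

Σσ²ᵢ = 1.61 + 2.62 + 1.44 = 5.67
Sum of distinct covariances = 1.50
Var(T) = Σσ²ᵢ + 2·Σcov = 5.67 + 2 × 1.50 = 8.67
α = (3/2)·(1 − 5.67/8.67) = 0.519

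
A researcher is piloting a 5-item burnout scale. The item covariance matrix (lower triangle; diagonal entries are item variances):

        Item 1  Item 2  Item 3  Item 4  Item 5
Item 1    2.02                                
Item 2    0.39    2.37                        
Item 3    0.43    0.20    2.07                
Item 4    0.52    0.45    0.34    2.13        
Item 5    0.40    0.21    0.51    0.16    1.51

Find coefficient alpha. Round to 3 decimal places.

coefficient alpha = 0.521

sum of item variances = 2.02 + 2.37 + 2.07 + 2.13 + 1.51 = 10.10
Σ_{i<j} σ_ij = 3.61
σ²_T = 10.10 + 2 × 3.61 = 17.32
α = (k/(k−1))·(1 − sum of item variances/σ²_T) = (5/4)·(1 − 10.10/17.32) = 0.521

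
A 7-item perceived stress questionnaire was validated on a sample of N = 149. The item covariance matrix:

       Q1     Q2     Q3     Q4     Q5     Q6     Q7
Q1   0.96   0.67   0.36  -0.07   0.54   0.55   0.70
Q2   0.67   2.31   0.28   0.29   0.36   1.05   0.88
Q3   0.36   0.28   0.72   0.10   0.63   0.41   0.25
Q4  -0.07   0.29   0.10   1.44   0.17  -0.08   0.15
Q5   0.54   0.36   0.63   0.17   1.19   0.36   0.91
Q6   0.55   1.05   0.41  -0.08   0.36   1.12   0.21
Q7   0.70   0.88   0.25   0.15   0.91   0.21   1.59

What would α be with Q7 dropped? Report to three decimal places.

Remaining items: Q1, Q2, Q3, Q4, Q5, Q6 (k = 6).
ΣVar(i) = 0.96 + 2.31 + 0.72 + 1.44 + 1.19 + 1.12 = 7.74
σ²_total = 7.74 + 2 × 5.62 = 18.98
α (item deleted) = (6/5)·(1 − 7.74/18.98) = 0.711

α = 0.711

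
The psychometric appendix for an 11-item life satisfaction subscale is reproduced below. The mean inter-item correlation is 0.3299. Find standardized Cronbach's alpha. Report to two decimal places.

α = 0.84

Standardized α = k·r̄ / (1 + (k−1)·r̄) = 11 × 0.3299 / (1 + 10 × 0.3299)
  = 3.6289 / 4.2990 = 0.84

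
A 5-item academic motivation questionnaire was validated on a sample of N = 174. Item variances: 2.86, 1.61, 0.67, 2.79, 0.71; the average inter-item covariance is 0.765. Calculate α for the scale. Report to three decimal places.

α = 0.799

Σσᵢ² = 2.86 + 1.61 + 0.67 + 2.79 + 0.71 = 8.64
Sum of the 10 distinct covariances = 10 × 0.765 = 7.650
total variance = Σσᵢ² + 2·Σcov = 8.64 + 2 × 7.650 = 23.940
α = (5/4)·(1 − 8.64/23.940) = 0.799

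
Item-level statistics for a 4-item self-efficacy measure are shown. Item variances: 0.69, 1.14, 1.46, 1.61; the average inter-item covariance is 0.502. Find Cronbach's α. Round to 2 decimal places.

α = 0.74

Σσᵢ² = 0.69 + 1.14 + 1.46 + 1.61 = 4.90
Sum of the 6 distinct covariances = 6 × 0.502 = 3.012
σ²_total = Σσᵢ² + 2·Σcov = 4.90 + 2 × 3.012 = 10.924
α = (4/3)·(1 − 4.90/10.924) = 0.74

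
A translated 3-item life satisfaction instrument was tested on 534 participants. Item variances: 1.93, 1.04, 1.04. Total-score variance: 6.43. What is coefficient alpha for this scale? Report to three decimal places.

coefficient alpha = 0.565

Σσ²ᵢ = 1.93 + 1.04 + 1.04 = 4.01
α = (k/(k−1))·(1 − Σσ²ᵢ/σ²_total) = (3/2)·(1 − 4.01/6.43) = 0.565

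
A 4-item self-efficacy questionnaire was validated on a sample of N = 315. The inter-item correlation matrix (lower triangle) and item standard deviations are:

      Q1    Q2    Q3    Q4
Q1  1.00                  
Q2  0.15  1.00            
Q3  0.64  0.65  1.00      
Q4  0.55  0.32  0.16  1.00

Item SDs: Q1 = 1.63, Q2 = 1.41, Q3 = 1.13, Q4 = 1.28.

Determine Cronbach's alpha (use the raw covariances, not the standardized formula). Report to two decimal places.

Σσ²ᵢ = 1.63² + 1.41² + 1.13² + 1.28² = 7.5603
Covariances σ_ij = r_ij · s_i · s_j:
  σ(Q1,Q2) = 0.15 × 1.63 × 1.41 = 0.3447
  σ(Q1,Q3) = 0.64 × 1.63 × 1.13 = 1.1788
  σ(Q1,Q4) = 0.55 × 1.63 × 1.28 = 1.1475
  σ(Q2,Q3) = 0.65 × 1.41 × 1.13 = 1.0356
  σ(Q2,Q4) = 0.32 × 1.41 × 1.28 = 0.5775
  σ(Q3,Q4) = 0.16 × 1.13 × 1.28 = 0.2314
σ²_T = Σσ²ᵢ + 2·Σσ_ij = 7.5603 + 2 × 4.5155 = 16.5913
α = (4/3)·(1 − 7.5603/16.5913) = 0.73

Cronbach's alpha = 0.73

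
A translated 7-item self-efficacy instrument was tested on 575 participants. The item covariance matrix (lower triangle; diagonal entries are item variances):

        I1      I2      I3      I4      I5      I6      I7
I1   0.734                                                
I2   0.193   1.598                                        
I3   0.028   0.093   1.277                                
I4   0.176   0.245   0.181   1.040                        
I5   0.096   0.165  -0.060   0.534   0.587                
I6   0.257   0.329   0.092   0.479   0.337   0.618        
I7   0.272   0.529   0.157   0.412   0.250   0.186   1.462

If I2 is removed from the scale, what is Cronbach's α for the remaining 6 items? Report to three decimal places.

Cronbach's α = 0.652

Remaining items: I1, I3, I4, I5, I6, I7 (k = 6).
Σσᵢ² = 0.734 + 1.277 + 1.040 + 0.587 + 0.618 + 1.462 = 5.718
Var(T) = 5.718 + 2 × 3.397 = 12.512
α (item deleted) = (6/5)·(1 − 5.718/12.512) = 0.652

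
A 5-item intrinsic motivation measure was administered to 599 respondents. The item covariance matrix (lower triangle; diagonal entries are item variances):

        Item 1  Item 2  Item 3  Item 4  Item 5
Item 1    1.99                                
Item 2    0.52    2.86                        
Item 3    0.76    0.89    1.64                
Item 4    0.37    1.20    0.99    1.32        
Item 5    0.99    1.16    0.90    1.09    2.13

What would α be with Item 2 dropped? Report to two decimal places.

α = 0.79

Remaining items: Item 1, Item 3, Item 4, Item 5 (k = 4).
sum of item variances = 1.99 + 1.64 + 1.32 + 2.13 = 7.08
σ²_total = 7.08 + 2 × 5.10 = 17.28
α (item deleted) = (4/3)·(1 − 7.08/17.28) = 0.79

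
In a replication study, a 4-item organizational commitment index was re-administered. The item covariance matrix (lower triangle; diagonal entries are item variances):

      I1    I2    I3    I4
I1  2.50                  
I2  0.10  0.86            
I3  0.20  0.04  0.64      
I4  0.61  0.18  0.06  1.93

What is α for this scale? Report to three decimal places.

Σσ²ᵢ = 2.50 + 0.86 + 0.64 + 1.93 = 5.93
Σ_{i<j} σ_ij = 1.19
total variance = 5.93 + 2 × 1.19 = 8.31
α = (k/(k−1))·(1 − Σσ²ᵢ/total variance) = (4/3)·(1 − 5.93/8.31) = 0.382

α = 0.382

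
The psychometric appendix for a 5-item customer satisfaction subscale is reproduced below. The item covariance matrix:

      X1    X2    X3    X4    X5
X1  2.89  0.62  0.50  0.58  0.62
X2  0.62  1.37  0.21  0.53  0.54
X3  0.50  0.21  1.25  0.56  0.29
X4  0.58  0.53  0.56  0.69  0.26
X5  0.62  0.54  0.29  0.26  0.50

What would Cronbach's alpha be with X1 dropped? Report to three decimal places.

α = 0.742

Remaining items: X2, X3, X4, X5 (k = 4).
sum of item variances = 1.37 + 1.25 + 0.69 + 0.50 = 3.81
σ²_total = 3.81 + 2 × 2.39 = 8.59
α (item deleted) = (4/3)·(1 − 3.81/8.59) = 0.742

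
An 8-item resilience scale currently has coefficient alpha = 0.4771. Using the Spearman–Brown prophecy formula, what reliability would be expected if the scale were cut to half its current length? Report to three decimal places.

predicted reliability = 0.313

Length factor m = 1/2
α' = m·α / (1 − (1−m)·α)
   = 1/2 × 0.4771 / (1 − (1 − 1/2) × 0.4771)
   = 0.2386 / 0.7614 = 0.313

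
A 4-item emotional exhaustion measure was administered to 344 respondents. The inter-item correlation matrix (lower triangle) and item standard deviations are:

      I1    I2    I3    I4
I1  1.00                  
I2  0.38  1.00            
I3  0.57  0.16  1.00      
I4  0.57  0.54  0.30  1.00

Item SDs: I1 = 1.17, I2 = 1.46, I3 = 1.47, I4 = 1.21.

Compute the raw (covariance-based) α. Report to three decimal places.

Σσ²ᵢ = 1.17² + 1.46² + 1.47² + 1.21² = 7.1255
Covariances σ_ij = r_ij · s_i · s_j:
  σ(I1,I2) = 0.38 × 1.17 × 1.46 = 0.6491
  σ(I1,I3) = 0.57 × 1.17 × 1.47 = 0.9803
  σ(I1,I4) = 0.57 × 1.17 × 1.21 = 0.8069
  σ(I2,I3) = 0.16 × 1.46 × 1.47 = 0.3434
  σ(I2,I4) = 0.54 × 1.46 × 1.21 = 0.9540
  σ(I3,I4) = 0.30 × 1.47 × 1.21 = 0.5336
σ²_T = Σσ²ᵢ + 2·Σσ_ij = 7.1255 + 2 × 4.2673 = 15.6601
α = (4/3)·(1 − 7.1255/15.6601) = 0.727

α = 0.727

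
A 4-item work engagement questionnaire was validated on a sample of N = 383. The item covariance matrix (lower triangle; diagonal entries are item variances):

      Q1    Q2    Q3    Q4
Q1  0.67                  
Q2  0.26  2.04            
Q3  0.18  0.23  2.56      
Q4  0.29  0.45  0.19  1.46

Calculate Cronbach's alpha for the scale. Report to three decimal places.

α = 0.430

ΣVar(i) = 0.67 + 2.04 + 2.56 + 1.46 = 6.73
Sum of off-diagonal covariances = 1.60
σ²_T = 6.73 + 2 × 1.60 = 9.93
α = (k/(k−1))·(1 − ΣVar(i)/σ²_T) = (4/3)·(1 − 6.73/9.93) = 0.430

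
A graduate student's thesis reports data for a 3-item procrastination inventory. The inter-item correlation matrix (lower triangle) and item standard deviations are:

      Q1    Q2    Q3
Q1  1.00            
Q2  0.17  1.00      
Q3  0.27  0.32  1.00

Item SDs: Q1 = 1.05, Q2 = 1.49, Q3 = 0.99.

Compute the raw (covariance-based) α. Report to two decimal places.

α = 0.48

Σσ²ᵢ = 1.05² + 1.49² + 0.99² = 4.3027
Covariances σ_ij = r_ij · s_i · s_j:
  σ(Q1,Q2) = 0.17 × 1.05 × 1.49 = 0.2660
  σ(Q1,Q3) = 0.27 × 1.05 × 0.99 = 0.2807
  σ(Q2,Q3) = 0.32 × 1.49 × 0.99 = 0.4720
σ²_T = Σσ²ᵢ + 2·Σσ_ij = 4.3027 + 2 × 1.0187 = 6.3401
α = (3/2)·(1 − 4.3027/6.3401) = 0.48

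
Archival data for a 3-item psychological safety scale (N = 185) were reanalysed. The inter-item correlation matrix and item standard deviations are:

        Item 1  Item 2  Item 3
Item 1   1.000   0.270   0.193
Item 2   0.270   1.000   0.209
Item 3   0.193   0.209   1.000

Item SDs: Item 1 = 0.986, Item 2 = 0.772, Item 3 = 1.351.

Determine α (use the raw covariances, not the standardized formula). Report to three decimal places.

Σσ²ᵢ = 0.986² + 0.772² + 1.351² = 3.3934
Covariances σ_ij = r_ij · s_i · s_j:
  σ(Item 1,Item 2) = 0.270 × 0.986 × 0.772 = 0.2055
  σ(Item 1,Item 3) = 0.193 × 0.986 × 1.351 = 0.2571
  σ(Item 2,Item 3) = 0.209 × 0.772 × 1.351 = 0.2180
σ²_T = Σσ²ᵢ + 2·Σσ_ij = 3.3934 + 2 × 0.6806 = 4.7546
α = (3/2)·(1 − 3.3934/4.7546) = 0.429

α = 0.429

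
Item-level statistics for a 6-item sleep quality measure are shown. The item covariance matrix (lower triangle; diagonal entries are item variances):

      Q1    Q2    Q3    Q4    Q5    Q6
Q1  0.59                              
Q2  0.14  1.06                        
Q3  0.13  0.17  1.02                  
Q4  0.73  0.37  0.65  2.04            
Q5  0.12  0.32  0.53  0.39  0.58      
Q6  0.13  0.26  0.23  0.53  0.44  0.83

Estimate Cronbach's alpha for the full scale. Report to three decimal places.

sum of item variances = 0.59 + 1.06 + 1.02 + 2.04 + 0.58 + 0.83 = 6.12
Sum of off-diagonal covariances = 5.14
Var(T) = 6.12 + 2 × 5.14 = 16.40
α = (k/(k−1))·(1 − sum of item variances/Var(T)) = (6/5)·(1 − 6.12/16.40) = 0.752

α = 0.752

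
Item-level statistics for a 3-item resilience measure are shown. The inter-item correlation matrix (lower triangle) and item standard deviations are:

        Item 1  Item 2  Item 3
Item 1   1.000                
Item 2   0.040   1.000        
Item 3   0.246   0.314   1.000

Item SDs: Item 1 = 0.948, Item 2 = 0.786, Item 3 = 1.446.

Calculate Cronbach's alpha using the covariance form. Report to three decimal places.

Cronbach's alpha = 0.430

Σσ²ᵢ = 0.948² + 0.786² + 1.446² = 3.6074
Covariances σ_ij = r_ij · s_i · s_j:
  σ(Item 1,Item 2) = 0.040 × 0.948 × 0.786 = 0.0298
  σ(Item 1,Item 3) = 0.246 × 0.948 × 1.446 = 0.3372
  σ(Item 2,Item 3) = 0.314 × 0.786 × 1.446 = 0.3569
σ²_T = Σσ²ᵢ + 2·Σσ_ij = 3.6074 + 2 × 0.7239 = 5.0552
α = (3/2)·(1 − 3.6074/5.0552) = 0.430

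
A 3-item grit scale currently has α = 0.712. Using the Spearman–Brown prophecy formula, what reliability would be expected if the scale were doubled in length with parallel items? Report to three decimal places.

predicted reliability = 0.832

Length factor m = 2
α' = m·α / (1 + (m−1)·α)
   = 2 × 0.712 / (1 + (2 − 1) × 0.712)
   = 1.4240 / 1.7120 = 0.832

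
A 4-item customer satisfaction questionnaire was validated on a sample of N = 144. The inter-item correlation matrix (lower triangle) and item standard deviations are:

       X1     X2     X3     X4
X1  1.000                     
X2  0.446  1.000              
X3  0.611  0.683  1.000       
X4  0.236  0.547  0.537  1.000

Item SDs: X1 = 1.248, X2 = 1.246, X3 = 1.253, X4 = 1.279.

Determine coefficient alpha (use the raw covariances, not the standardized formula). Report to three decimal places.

Σσ²ᵢ = 1.248² + 1.246² + 1.253² + 1.279² = 6.3159
Covariances σ_ij = r_ij · s_i · s_j:
  σ(X1,X2) = 0.446 × 1.248 × 1.246 = 0.6935
  σ(X1,X3) = 0.611 × 1.248 × 1.253 = 0.9554
  σ(X1,X4) = 0.236 × 1.248 × 1.279 = 0.3767
  σ(X2,X3) = 0.683 × 1.246 × 1.253 = 1.0663
  σ(X2,X4) = 0.547 × 1.246 × 1.279 = 0.8717
  σ(X3,X4) = 0.537 × 1.253 × 1.279 = 0.8606
σ²_T = Σσ²ᵢ + 2·Σσ_ij = 6.3159 + 2 × 4.8242 = 15.9643
α = (4/3)·(1 − 6.3159/15.9643) = 0.806

coefficient alpha = 0.806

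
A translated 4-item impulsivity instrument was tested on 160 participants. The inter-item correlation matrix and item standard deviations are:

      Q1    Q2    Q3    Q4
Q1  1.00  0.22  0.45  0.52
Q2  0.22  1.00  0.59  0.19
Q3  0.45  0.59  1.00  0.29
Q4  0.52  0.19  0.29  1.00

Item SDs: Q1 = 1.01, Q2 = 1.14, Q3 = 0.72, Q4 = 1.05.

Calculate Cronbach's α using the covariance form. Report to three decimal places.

Σσ²ᵢ = 1.01² + 1.14² + 0.72² + 1.05² = 3.9406
Covariances σ_ij = r_ij · s_i · s_j:
  σ(Q1,Q2) = 0.22 × 1.01 × 1.14 = 0.2533
  σ(Q1,Q3) = 0.45 × 1.01 × 0.72 = 0.3272
  σ(Q1,Q4) = 0.52 × 1.01 × 1.05 = 0.5515
  σ(Q2,Q3) = 0.59 × 1.14 × 0.72 = 0.4843
  σ(Q2,Q4) = 0.19 × 1.14 × 1.05 = 0.2274
  σ(Q3,Q4) = 0.29 × 0.72 × 1.05 = 0.2192
σ²_T = Σσ²ᵢ + 2·Σσ_ij = 3.9406 + 2 × 2.0629 = 8.0664
α = (4/3)·(1 − 3.9406/8.0664) = 0.682

α = 0.682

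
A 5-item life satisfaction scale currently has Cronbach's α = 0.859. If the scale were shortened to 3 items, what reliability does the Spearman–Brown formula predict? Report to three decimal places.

Length factor m = 3/5 = 0.6000
α' = m·α / (1 − (1−m)·α)
   = 3/5 × 0.859 / (1 − (1 − 3/5) × 0.859)
   = 0.5154 / 0.6564 = 0.785

predicted reliability = 0.785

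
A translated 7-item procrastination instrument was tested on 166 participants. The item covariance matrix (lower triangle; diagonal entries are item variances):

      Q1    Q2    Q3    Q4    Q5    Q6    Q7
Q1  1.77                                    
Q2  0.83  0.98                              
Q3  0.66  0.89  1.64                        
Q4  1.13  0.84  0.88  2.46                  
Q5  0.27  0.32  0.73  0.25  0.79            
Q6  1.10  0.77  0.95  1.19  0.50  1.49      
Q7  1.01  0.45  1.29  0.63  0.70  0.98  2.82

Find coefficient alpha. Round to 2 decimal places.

coefficient alpha = 0.85

Σσᵢ² = 1.77 + 0.98 + 1.64 + 2.46 + 0.79 + 1.49 + 2.82 = 11.95
Σ_{i<j} σ_ij = 16.37
σ²_total = 11.95 + 2 × 16.37 = 44.69
α = (k/(k−1))·(1 − Σσᵢ²/σ²_total) = (7/6)·(1 − 11.95/44.69) = 0.85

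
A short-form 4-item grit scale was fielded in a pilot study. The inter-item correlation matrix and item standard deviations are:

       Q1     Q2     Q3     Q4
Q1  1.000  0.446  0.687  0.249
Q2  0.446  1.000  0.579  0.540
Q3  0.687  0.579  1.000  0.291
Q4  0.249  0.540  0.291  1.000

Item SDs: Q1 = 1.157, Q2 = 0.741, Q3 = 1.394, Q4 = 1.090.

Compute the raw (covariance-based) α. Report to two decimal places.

α = 0.76

Σσ²ᵢ = 1.157² + 0.741² + 1.394² + 1.090² = 5.0191
Covariances σ_ij = r_ij · s_i · s_j:
  σ(Q1,Q2) = 0.446 × 1.157 × 0.741 = 0.3824
  σ(Q1,Q3) = 0.687 × 1.157 × 1.394 = 1.1080
  σ(Q1,Q4) = 0.249 × 1.157 × 1.090 = 0.3140
  σ(Q2,Q3) = 0.579 × 0.741 × 1.394 = 0.5981
  σ(Q2,Q4) = 0.540 × 0.741 × 1.090 = 0.4362
  σ(Q3,Q4) = 0.291 × 1.394 × 1.090 = 0.4422
σ²_T = Σσ²ᵢ + 2·Σσ_ij = 5.0191 + 2 × 3.2809 = 11.5809
α = (4/3)·(1 − 5.0191/11.5809) = 0.76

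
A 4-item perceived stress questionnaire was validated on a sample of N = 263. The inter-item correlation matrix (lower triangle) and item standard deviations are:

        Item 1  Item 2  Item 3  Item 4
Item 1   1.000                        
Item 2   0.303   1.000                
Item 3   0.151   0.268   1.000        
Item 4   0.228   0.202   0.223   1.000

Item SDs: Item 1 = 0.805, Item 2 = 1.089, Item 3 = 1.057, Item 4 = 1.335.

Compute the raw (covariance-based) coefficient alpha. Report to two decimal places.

Σσ²ᵢ = 0.805² + 1.089² + 1.057² + 1.335² = 4.7334
Covariances σ_ij = r_ij · s_i · s_j:
  σ(Item 1,Item 2) = 0.303 × 0.805 × 1.089 = 0.2656
  σ(Item 1,Item 3) = 0.151 × 0.805 × 1.057 = 0.1285
  σ(Item 1,Item 4) = 0.228 × 0.805 × 1.335 = 0.2450
  σ(Item 2,Item 3) = 0.268 × 1.089 × 1.057 = 0.3085
  σ(Item 2,Item 4) = 0.202 × 1.089 × 1.335 = 0.2937
  σ(Item 3,Item 4) = 0.223 × 1.057 × 1.335 = 0.3147
σ²_T = Σσ²ᵢ + 2·Σσ_ij = 4.7334 + 2 × 1.5560 = 7.8454
α = (4/3)·(1 − 4.7334/7.8454) = 0.53

α = 0.53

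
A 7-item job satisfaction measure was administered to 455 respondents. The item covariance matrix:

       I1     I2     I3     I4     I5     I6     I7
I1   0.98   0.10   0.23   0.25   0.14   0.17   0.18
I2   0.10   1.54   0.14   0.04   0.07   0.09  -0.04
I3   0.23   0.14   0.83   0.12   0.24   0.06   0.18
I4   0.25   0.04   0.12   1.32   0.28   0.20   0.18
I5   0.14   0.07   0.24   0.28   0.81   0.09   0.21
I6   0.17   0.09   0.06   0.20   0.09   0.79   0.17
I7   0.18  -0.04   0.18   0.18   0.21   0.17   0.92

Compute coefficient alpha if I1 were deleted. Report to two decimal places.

Remaining items: I2, I3, I4, I5, I6, I7 (k = 6).
Σσᵢ² = 1.54 + 0.83 + 1.32 + 0.81 + 0.79 + 0.92 = 6.21
total variance = 6.21 + 2 × 2.03 = 10.27
α (item deleted) = (6/5)·(1 − 6.21/10.27) = 0.47

α = 0.47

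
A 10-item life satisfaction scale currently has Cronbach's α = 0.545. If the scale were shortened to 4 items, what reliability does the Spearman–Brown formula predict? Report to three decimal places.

Length factor m = 4/10 = 0.4000
α' = m·α / (1 − (1−m)·α)
   = 4/10 × 0.545 / (1 − (1 − 4/10) × 0.545)
   = 0.2180 / 0.6730 = 0.324

predicted reliability = 0.324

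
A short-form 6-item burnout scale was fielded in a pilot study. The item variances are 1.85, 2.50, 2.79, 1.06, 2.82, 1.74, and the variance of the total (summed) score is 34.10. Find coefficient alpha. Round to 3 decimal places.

Σσ²ᵢ = 1.85 + 2.50 + 2.79 + 1.06 + 2.82 + 1.74 = 12.76
α = (k/(k−1))·(1 − Σσ²ᵢ/total variance) = (6/5)·(1 − 12.76/34.10) = 0.751

α = 0.751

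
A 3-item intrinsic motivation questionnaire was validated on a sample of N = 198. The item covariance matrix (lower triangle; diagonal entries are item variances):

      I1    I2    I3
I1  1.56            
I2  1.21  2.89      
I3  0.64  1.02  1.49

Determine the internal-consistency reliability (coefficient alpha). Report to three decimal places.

α = 0.737

Σσ²ᵢ = 1.56 + 2.89 + 1.49 = 5.94
Sum of off-diagonal covariances = 2.87
σ²_total = 5.94 + 2 × 2.87 = 11.68
α = (k/(k−1))·(1 − Σσ²ᵢ/σ²_total) = (3/2)·(1 − 5.94/11.68) = 0.737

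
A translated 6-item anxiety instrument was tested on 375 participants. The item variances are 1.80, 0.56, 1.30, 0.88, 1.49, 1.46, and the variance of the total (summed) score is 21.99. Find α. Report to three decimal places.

α = 0.791

Σσᵢ² = 1.80 + 0.56 + 1.30 + 0.88 + 1.49 + 1.46 = 7.49
α = (k/(k−1))·(1 − Σσᵢ²/Var(T)) = (6/5)·(1 − 7.49/21.99) = 0.791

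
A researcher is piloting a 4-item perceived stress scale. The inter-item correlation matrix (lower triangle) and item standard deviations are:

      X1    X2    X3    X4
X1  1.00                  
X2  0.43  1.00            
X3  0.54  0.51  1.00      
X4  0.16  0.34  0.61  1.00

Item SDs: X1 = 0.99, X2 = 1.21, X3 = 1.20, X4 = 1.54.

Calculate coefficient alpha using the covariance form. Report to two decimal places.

Σσ²ᵢ = 0.99² + 1.21² + 1.20² + 1.54² = 6.2558
Covariances σ_ij = r_ij · s_i · s_j:
  σ(X1,X2) = 0.43 × 0.99 × 1.21 = 0.5151
  σ(X1,X3) = 0.54 × 0.99 × 1.20 = 0.6415
  σ(X1,X4) = 0.16 × 0.99 × 1.54 = 0.2439
  σ(X2,X3) = 0.51 × 1.21 × 1.20 = 0.7405
  σ(X2,X4) = 0.34 × 1.21 × 1.54 = 0.6336
  σ(X3,X4) = 0.61 × 1.20 × 1.54 = 1.1273
σ²_T = Σσ²ᵢ + 2·Σσ_ij = 6.2558 + 2 × 3.9019 = 14.0596
α = (4/3)·(1 − 6.2558/14.0596) = 0.74

α = 0.74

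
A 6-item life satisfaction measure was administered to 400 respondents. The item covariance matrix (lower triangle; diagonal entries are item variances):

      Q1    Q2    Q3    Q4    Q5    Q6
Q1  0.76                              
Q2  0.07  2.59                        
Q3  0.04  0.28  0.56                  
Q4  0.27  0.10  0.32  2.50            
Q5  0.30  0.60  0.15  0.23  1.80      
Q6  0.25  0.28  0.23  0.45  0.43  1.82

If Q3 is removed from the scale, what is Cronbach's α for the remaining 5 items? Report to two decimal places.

Remaining items: Q1, Q2, Q4, Q5, Q6 (k = 5).
sum of item variances = 0.76 + 2.59 + 2.50 + 1.80 + 1.82 = 9.47
σ²_T = 9.47 + 2 × 2.98 = 15.43
α (item deleted) = (5/4)·(1 − 9.47/15.43) = 0.48

Cronbach's α = 0.48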